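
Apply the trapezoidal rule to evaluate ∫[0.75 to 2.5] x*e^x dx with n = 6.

f(x) = x*e^x
a = 0.75, b = 2.5, n = 6
h = (b - a)/n = 0.291667

Trapezoidal rule: (h/2)[f(x₀) + 2f(x₁) + 2f(x₂) + ... + f(xₙ)]

x_0 = 0.7500, f(x_0) = 1.587750, coefficient = 1
x_1 = 1.0417, f(x_1) = 2.952017, coefficient = 2
x_2 = 1.3333, f(x_2) = 5.058224, coefficient = 2
x_3 = 1.6250, f(x_3) = 8.252431, coefficient = 2
x_4 = 1.9167, f(x_4) = 13.029998, coefficient = 2
x_5 = 2.2083, f(x_5) = 20.097017, coefficient = 2
x_6 = 2.5000, f(x_6) = 30.456235, coefficient = 1

I ≈ (0.291667/2) × 130.823359 = 19.078407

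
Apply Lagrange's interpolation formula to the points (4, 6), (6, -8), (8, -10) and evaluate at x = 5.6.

Lagrange interpolation formula:
P(x) = Σ yᵢ × Lᵢ(x)
where Lᵢ(x) = Π_{j≠i} (x - xⱼ)/(xᵢ - xⱼ)

L_0(5.6) = (5.6 - 6)/(4 - 6) × (5.6 - 8)/(4 - 8) = 0.120000
L_1(5.6) = (5.6 - 4)/(6 - 4) × (5.6 - 8)/(6 - 8) = 0.960000
L_2(5.6) = (5.6 - 4)/(8 - 4) × (5.6 - 6)/(8 - 6) = -0.080000

P(5.6) = 6×L_0(5.6) + (-8)×L_1(5.6) + (-10)×L_2(5.6)
P(5.6) = -6.160000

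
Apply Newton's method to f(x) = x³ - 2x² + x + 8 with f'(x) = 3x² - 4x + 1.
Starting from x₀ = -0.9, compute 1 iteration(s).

f(x) = x³ - 2x² + x + 8
f'(x) = 3x² - 4x + 1
x₀ = -0.9

Newton-Raphson formula: x_{n+1} = x_n - f(x_n)/f'(x_n)

Iteration 1:
  f(-0.900000) = 4.751000
  f'(-0.900000) = 7.030000
  x_1 = -0.900000 - 4.751000/7.030000 = -1.575818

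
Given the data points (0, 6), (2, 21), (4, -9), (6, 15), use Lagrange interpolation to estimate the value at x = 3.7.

Lagrange interpolation formula:
P(x) = Σ yᵢ × Lᵢ(x)
where Lᵢ(x) = Π_{j≠i} (x - xⱼ)/(xᵢ - xⱼ)

L_0(3.7) = (3.7 - 2)/(0 - 2) × (3.7 - 4)/(0 - 4) × (3.7 - 6)/(0 - 6) = -0.024437
L_1(3.7) = (3.7 - 0)/(2 - 0) × (3.7 - 4)/(2 - 4) × (3.7 - 6)/(2 - 6) = 0.159562
L_2(3.7) = (3.7 - 0)/(4 - 0) × (3.7 - 2)/(4 - 2) × (3.7 - 6)/(4 - 6) = 0.904188
L_3(3.7) = (3.7 - 0)/(6 - 0) × (3.7 - 2)/(6 - 2) × (3.7 - 4)/(6 - 4) = -0.039312

P(3.7) = 6×L_0(3.7) + 21×L_1(3.7) + (-9)×L_2(3.7) + 15×L_3(3.7)
P(3.7) = -5.523188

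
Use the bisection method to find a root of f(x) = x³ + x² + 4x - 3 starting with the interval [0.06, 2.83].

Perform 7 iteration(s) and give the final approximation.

f(x) = x³ + x² + 4x - 3
Initial interval: [0.06, 2.83]

Iteration 1:
  c_1 = (0.060000 + 2.830000)/2 = 1.445000
  f(c_1) = f(1.445000) = 7.885221
  f(a) × f(c) < 0, new interval: [0.060000, 1.445000]
Iteration 2:
  c_2 = (0.060000 + 1.445000)/2 = 0.752500
  f(c_2) = f(0.752500) = 1.002364
  f(a) × f(c) < 0, new interval: [0.060000, 0.752500]
Iteration 3:
  c_3 = (0.060000 + 0.752500)/2 = 0.406250
  f(c_3) = f(0.406250) = -1.142914
  f(a) × f(c) ≥ 0, new interval: [0.406250, 0.752500]
Iteration 4:
  c_4 = (0.406250 + 0.752500)/2 = 0.579375
  f(c_4) = f(0.579375) = -0.152343
  f(a) × f(c) ≥ 0, new interval: [0.579375, 0.752500]
Iteration 5:
  c_5 = (0.579375 + 0.752500)/2 = 0.665938
  f(c_5) = f(0.665938) = 0.402548
  f(a) × f(c) < 0, new interval: [0.579375, 0.665938]
Iteration 6:
  c_6 = (0.579375 + 0.665938)/2 = 0.622656
  f(c_6) = f(0.622656) = 0.119730
  f(a) × f(c) < 0, new interval: [0.579375, 0.622656]
Iteration 7:
  c_7 = (0.579375 + 0.622656)/2 = 0.601016
  f(c_7) = f(0.601016) = -0.017619
  f(a) × f(c) ≥ 0, new interval: [0.601016, 0.622656]

After 7 iteration(s), the approximation is c_7 = 0.601016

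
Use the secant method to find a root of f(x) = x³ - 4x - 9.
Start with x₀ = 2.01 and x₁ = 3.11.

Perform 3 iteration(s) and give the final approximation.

f(x) = x³ - 4x - 9
x₀ = 2.01, x₁ = 3.11

Secant formula: x_{n+1} = x_n - f(x_n)(x_n - x_{n-1})/(f(x_n) - f(x_{n-1}))

Iteration 1:
  f(2.010000) = -8.919399
  f(3.110000) = 8.640231
  x_2 = 3.110000 - 8.640231×(3.110000 - 2.010000)/(8.640231 - (-8.919399))
       = 2.568744
Iteration 2:
  f(3.110000) = 8.640231
  f(2.568744) = -2.325257
  x_3 = 2.568744 - (-2.325257)×(2.568744 - 3.110000)/(-2.325257 - 8.640231)
       = 2.683519
Iteration 3:
  f(2.568744) = -2.325257
  f(2.683519) = -0.409326
  x_4 = 2.683519 - (-0.409326)×(2.683519 - 2.568744)/(-0.409326 - (-2.325257))
       = 2.708039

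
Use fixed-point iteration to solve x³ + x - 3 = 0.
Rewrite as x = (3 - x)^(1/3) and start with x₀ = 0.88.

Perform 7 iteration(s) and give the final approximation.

Equation: x³ + x - 3 = 0
Fixed-point form: x = (3 - x)^(1/3)
x₀ = 0.88

x_1 = g(0.880000) = 1.284632
x_2 = g(1.284632) = 1.197069
x_3 = g(1.197069) = 1.217100
x_4 = g(1.217100) = 1.212576
x_5 = g(1.212576) = 1.213601
x_6 = g(1.213601) = 1.213369
x_7 = g(1.213369) = 1.213421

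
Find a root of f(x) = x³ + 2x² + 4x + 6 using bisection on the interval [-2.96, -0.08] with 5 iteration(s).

f(x) = x³ + 2x² + 4x + 6
Initial interval: [-2.96, -0.08]

Iteration 1:
  c_1 = (-2.960000 + (-0.080000))/2 = -1.520000
  f(c_1) = f(-1.520000) = 1.028992
  f(a) × f(c) < 0, new interval: [-2.960000, -1.520000]
Iteration 2:
  c_2 = (-2.960000 + (-1.520000))/2 = -2.240000
  f(c_2) = f(-2.240000) = -4.164224
  f(a) × f(c) ≥ 0, new interval: [-2.240000, -1.520000]
Iteration 3:
  c_3 = (-2.240000 + (-1.520000))/2 = -1.880000
  f(c_3) = f(-1.880000) = -1.095872
  f(a) × f(c) ≥ 0, new interval: [-1.880000, -1.520000]
Iteration 4:
  c_4 = (-1.880000 + (-1.520000))/2 = -1.700000
  f(c_4) = f(-1.700000) = 0.067000
  f(a) × f(c) < 0, new interval: [-1.880000, -1.700000]
Iteration 5:
  c_5 = (-1.880000 + (-1.700000))/2 = -1.790000
  f(c_5) = f(-1.790000) = -0.487139
  f(a) × f(c) ≥ 0, new interval: [-1.790000, -1.700000]

After 5 iteration(s), the approximation is c_5 = -1.790000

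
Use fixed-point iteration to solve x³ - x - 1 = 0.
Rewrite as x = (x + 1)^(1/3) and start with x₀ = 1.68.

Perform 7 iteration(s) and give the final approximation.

Equation: x³ - x - 1 = 0
Fixed-point form: x = (x + 1)^(1/3)
x₀ = 1.68

x_1 = g(1.680000) = 1.389030
x_2 = g(1.389030) = 1.336823
x_3 = g(1.336823) = 1.327013
x_4 = g(1.327013) = 1.325154
x_5 = g(1.325154) = 1.324801
x_6 = g(1.324801) = 1.324734
x_7 = g(1.324734) = 1.324721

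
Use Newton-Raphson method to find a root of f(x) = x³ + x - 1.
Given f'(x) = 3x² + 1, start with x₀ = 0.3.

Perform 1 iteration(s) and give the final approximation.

f(x) = x³ + x - 1
f'(x) = 3x² + 1
x₀ = 0.3

Newton-Raphson formula: x_{n+1} = x_n - f(x_n)/f'(x_n)

Iteration 1:
  f(0.300000) = -0.673000
  f'(0.300000) = 1.270000
  x_1 = 0.300000 - (-0.673000)/1.270000 = 0.829921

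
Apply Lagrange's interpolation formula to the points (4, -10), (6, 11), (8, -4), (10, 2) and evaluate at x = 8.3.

Lagrange interpolation formula:
P(x) = Σ yᵢ × Lᵢ(x)
where Lᵢ(x) = Π_{j≠i} (x - xⱼ)/(xᵢ - xⱼ)

L_0(8.3) = (8.3 - 6)/(4 - 6) × (8.3 - 8)/(4 - 8) × (8.3 - 10)/(4 - 10) = 0.024438
L_1(8.3) = (8.3 - 4)/(6 - 4) × (8.3 - 8)/(6 - 8) × (8.3 - 10)/(6 - 10) = -0.137063
L_2(8.3) = (8.3 - 4)/(8 - 4) × (8.3 - 6)/(8 - 6) × (8.3 - 10)/(8 - 10) = 1.050812
L_3(8.3) = (8.3 - 4)/(10 - 4) × (8.3 - 6)/(10 - 6) × (8.3 - 8)/(10 - 8) = 0.061813

P(8.3) = (-10)×L_0(8.3) + 11×L_1(8.3) + (-4)×L_2(8.3) + 2×L_3(8.3)
P(8.3) = -5.831688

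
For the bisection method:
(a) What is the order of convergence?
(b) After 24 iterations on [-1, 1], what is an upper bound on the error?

(a) Bisection has linear (order 1) convergence; the error is halved each step.

(b) Error bound = (b-a)/2^n = (1 - (-1))/2^{24}
    = 2/2^{24}

(a) 1 (linear); (b) error ≤ 1.19e-07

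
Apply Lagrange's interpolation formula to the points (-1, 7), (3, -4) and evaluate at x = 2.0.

Lagrange interpolation formula:
P(x) = Σ yᵢ × Lᵢ(x)
where Lᵢ(x) = Π_{j≠i} (x - xⱼ)/(xᵢ - xⱼ)

L_0(2.0) = (2.0 - 3)/(-1 - 3) = 0.250000
L_1(2.0) = (2.0 - (-1))/(3 - (-1)) = 0.750000

P(2.0) = 7×L_0(2.0) + (-4)×L_1(2.0)
P(2.0) = -1.250000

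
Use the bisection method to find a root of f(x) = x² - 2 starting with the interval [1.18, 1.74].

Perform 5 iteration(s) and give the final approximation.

f(x) = x² - 2
Initial interval: [1.18, 1.74]

Iteration 1:
  c_1 = (1.180000 + 1.740000)/2 = 1.460000
  f(c_1) = f(1.460000) = 0.131600
  f(a) × f(c) < 0, new interval: [1.180000, 1.460000]
Iteration 2:
  c_2 = (1.180000 + 1.460000)/2 = 1.320000
  f(c_2) = f(1.320000) = -0.257600
  f(a) × f(c) ≥ 0, new interval: [1.320000, 1.460000]
Iteration 3:
  c_3 = (1.320000 + 1.460000)/2 = 1.390000
  f(c_3) = f(1.390000) = -0.067900
  f(a) × f(c) ≥ 0, new interval: [1.390000, 1.460000]
Iteration 4:
  c_4 = (1.390000 + 1.460000)/2 = 1.425000
  f(c_4) = f(1.425000) = 0.030625
  f(a) × f(c) < 0, new interval: [1.390000, 1.425000]
Iteration 5:
  c_5 = (1.390000 + 1.425000)/2 = 1.407500
  f(c_5) = f(1.407500) = -0.018944
  f(a) × f(c) ≥ 0, new interval: [1.407500, 1.425000]

After 5 iteration(s), the approximation is c_5 = 1.407500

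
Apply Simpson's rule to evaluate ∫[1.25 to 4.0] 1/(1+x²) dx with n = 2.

f(x) = 1/(1+x²)
a = 1.25, b = 4.0, n = 2
h = (b - a)/n = 1.375000

Simpson's rule: (h/3)[f(x₀) + 4f(x₁) + 2f(x₂) + ... + f(xₙ)]

x_0 = 1.2500, f(x_0) = 0.390244, coefficient = 1
x_1 = 2.6250, f(x_1) = 0.126733, coefficient = 4
x_2 = 4.0000, f(x_2) = 0.058824, coefficient = 1

I ≈ (1.375000/3) × 0.955998 = 0.438166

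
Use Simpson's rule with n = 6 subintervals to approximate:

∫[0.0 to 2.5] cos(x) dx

f(x) = cos(x)
a = 0.0, b = 2.5, n = 6
h = (b - a)/n = 0.416667

Simpson's rule: (h/3)[f(x₀) + 4f(x₁) + 2f(x₂) + ... + f(xₙ)]

x_0 = 0.0000, f(x_0) = 1.000000, coefficient = 1
x_1 = 0.4167, f(x_1) = 0.914443, coefficient = 4
x_2 = 0.8333, f(x_2) = 0.672412, coefficient = 2
x_3 = 1.2500, f(x_3) = 0.315322, coefficient = 4
x_4 = 1.6667, f(x_4) = -0.095724, coefficient = 2
x_5 = 2.0833, f(x_5) = -0.490390, coefficient = 4
x_6 = 2.5000, f(x_6) = -0.801144, coefficient = 1

I ≈ (0.416667/3) × 4.309736 = 0.598574
Exact value: 0.598472
Error: 0.000102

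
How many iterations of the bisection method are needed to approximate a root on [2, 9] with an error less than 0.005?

We need (b-a)/2^n ≤ 0.005
(9 - 2)/2^n ≤ 0.005
7/2^n ≤ 0.005
2^n ≥ 1400
n ≥ log₂(1400) = 10.45
n ≥ 11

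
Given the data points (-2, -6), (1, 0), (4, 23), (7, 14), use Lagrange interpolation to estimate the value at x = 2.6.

Lagrange interpolation formula:
P(x) = Σ yᵢ × Lᵢ(x)
where Lᵢ(x) = Π_{j≠i} (x - xⱼ)/(xᵢ - xⱼ)

L_0(2.6) = (2.6 - 1)/(-2 - 1) × (2.6 - 4)/(-2 - 4) × (2.6 - 7)/(-2 - 7) = -0.060840
L_1(2.6) = (2.6 - (-2))/(1 - (-2)) × (2.6 - 4)/(1 - 4) × (2.6 - 7)/(1 - 7) = 0.524741
L_2(2.6) = (2.6 - (-2))/(4 - (-2)) × (2.6 - 1)/(4 - 1) × (2.6 - 7)/(4 - 7) = 0.599704
L_3(2.6) = (2.6 - (-2))/(7 - (-2)) × (2.6 - 1)/(7 - 1) × (2.6 - 4)/(7 - 4) = -0.063605

P(2.6) = (-6)×L_0(2.6) + 0×L_1(2.6) + 23×L_2(2.6) + 14×L_3(2.6)
P(2.6) = 13.267753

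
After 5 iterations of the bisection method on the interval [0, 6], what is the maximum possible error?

Bisection error bound: |error| ≤ (b-a)/2^n
|error| ≤ (6 - 0)/2^5 = 6/2^5
|error| ≤ 0.1875000000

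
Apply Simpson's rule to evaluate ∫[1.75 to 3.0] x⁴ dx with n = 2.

f(x) = x⁴
a = 1.75, b = 3.0, n = 2
h = (b - a)/n = 0.625000

Simpson's rule: (h/3)[f(x₀) + 4f(x₁) + 2f(x₂) + ... + f(xₙ)]

x_0 = 1.7500, f(x_0) = 9.378906, coefficient = 1
x_1 = 2.3750, f(x_1) = 31.816650, coefficient = 4
x_2 = 3.0000, f(x_2) = 81.000000, coefficient = 1

I ≈ (0.625000/3) × 217.645508 = 45.342814
Exact value: 45.317383
Error: 0.025431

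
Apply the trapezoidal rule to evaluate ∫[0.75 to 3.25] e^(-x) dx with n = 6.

f(x) = e^(-x)
a = 0.75, b = 3.25, n = 6
h = (b - a)/n = 0.416667

Trapezoidal rule: (h/2)[f(x₀) + 2f(x₁) + 2f(x₂) + ... + f(xₙ)]

x_0 = 0.7500, f(x_0) = 0.472367, coefficient = 1
x_1 = 1.1667, f(x_1) = 0.311403, coefficient = 2
x_2 = 1.5833, f(x_2) = 0.205290, coefficient = 2
x_3 = 2.0000, f(x_3) = 0.135335, coefficient = 2
x_4 = 2.4167, f(x_4) = 0.089219, coefficient = 2
x_5 = 2.8333, f(x_5) = 0.058816, coefficient = 2
x_6 = 3.2500, f(x_6) = 0.038774, coefficient = 1

I ≈ (0.416667/2) × 2.111267 = 0.439847
Exact value: 0.433592
Error: 0.006255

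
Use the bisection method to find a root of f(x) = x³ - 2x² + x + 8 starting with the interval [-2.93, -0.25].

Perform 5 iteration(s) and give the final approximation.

f(x) = x³ - 2x² + x + 8
Initial interval: [-2.93, -0.25]

Iteration 1:
  c_1 = (-2.930000 + (-0.250000))/2 = -1.590000
  f(c_1) = f(-1.590000) = -2.665879
  f(a) × f(c) ≥ 0, new interval: [-1.590000, -0.250000]
Iteration 2:
  c_2 = (-1.590000 + (-0.250000))/2 = -0.920000
  f(c_2) = f(-0.920000) = 4.608512
  f(a) × f(c) < 0, new interval: [-1.590000, -0.920000]
Iteration 3:
  c_3 = (-1.590000 + (-0.920000))/2 = -1.255000
  f(c_3) = f(-1.255000) = 1.618294
  f(a) × f(c) < 0, new interval: [-1.590000, -1.255000]
Iteration 4:
  c_4 = (-1.590000 + (-1.255000))/2 = -1.422500
  f(c_4) = f(-1.422500) = -0.347950
  f(a) × f(c) ≥ 0, new interval: [-1.422500, -1.255000]
Iteration 5:
  c_5 = (-1.422500 + (-1.255000))/2 = -1.338750
  f(c_5) = f(-1.338750) = 0.677370
  f(a) × f(c) < 0, new interval: [-1.422500, -1.338750]

After 5 iteration(s), the approximation is c_5 = -1.338750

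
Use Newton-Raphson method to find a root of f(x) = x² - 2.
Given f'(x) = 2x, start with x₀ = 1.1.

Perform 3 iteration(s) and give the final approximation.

f(x) = x² - 2
f'(x) = 2x
x₀ = 1.1

Newton-Raphson formula: x_{n+1} = x_n - f(x_n)/f'(x_n)

Iteration 1:
  f(1.100000) = -0.790000
  f'(1.100000) = 2.200000
  x_1 = 1.100000 - (-0.790000)/2.200000 = 1.459091
Iteration 2:
  f(1.459091) = 0.128946
  f'(1.459091) = 2.918182
  x_2 = 1.459091 - 0.128946/2.918182 = 1.414904
Iteration 3:
  f(1.414904) = 0.001953
  f'(1.414904) = 2.829807
  x_3 = 1.414904 - 0.001953/2.829807 = 1.414214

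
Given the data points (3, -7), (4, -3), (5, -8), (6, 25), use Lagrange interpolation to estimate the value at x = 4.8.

Lagrange interpolation formula:
P(x) = Σ yᵢ × Lᵢ(x)
where Lᵢ(x) = Π_{j≠i} (x - xⱼ)/(xᵢ - xⱼ)

L_0(4.8) = (4.8 - 4)/(3 - 4) × (4.8 - 5)/(3 - 5) × (4.8 - 6)/(3 - 6) = -0.032000
L_1(4.8) = (4.8 - 3)/(4 - 3) × (4.8 - 5)/(4 - 5) × (4.8 - 6)/(4 - 6) = 0.216000
L_2(4.8) = (4.8 - 3)/(5 - 3) × (4.8 - 4)/(5 - 4) × (4.8 - 6)/(5 - 6) = 0.864000
L_3(4.8) = (4.8 - 3)/(6 - 3) × (4.8 - 4)/(6 - 4) × (4.8 - 5)/(6 - 5) = -0.048000

P(4.8) = (-7)×L_0(4.8) + (-3)×L_1(4.8) + (-8)×L_2(4.8) + 25×L_3(4.8)
P(4.8) = -8.536000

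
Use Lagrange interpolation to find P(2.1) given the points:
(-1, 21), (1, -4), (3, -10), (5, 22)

Lagrange interpolation formula:
P(x) = Σ yᵢ × Lᵢ(x)
where Lᵢ(x) = Π_{j≠i} (x - xⱼ)/(xᵢ - xⱼ)

L_0(2.1) = (2.1 - 1)/(-1 - 1) × (2.1 - 3)/(-1 - 3) × (2.1 - 5)/(-1 - 5) = -0.059812
L_1(2.1) = (2.1 - (-1))/(1 - (-1)) × (2.1 - 3)/(1 - 3) × (2.1 - 5)/(1 - 5) = 0.505687
L_2(2.1) = (2.1 - (-1))/(3 - (-1)) × (2.1 - 1)/(3 - 1) × (2.1 - 5)/(3 - 5) = 0.618063
L_3(2.1) = (2.1 - (-1))/(5 - (-1)) × (2.1 - 1)/(5 - 1) × (2.1 - 3)/(5 - 3) = -0.063938

P(2.1) = 21×L_0(2.1) + (-4)×L_1(2.1) + (-10)×L_2(2.1) + 22×L_3(2.1)
P(2.1) = -10.866062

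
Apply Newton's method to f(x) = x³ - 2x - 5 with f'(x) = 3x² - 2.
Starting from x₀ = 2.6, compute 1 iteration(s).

f(x) = x³ - 2x - 5
f'(x) = 3x² - 2
x₀ = 2.6

Newton-Raphson formula: x_{n+1} = x_n - f(x_n)/f'(x_n)

Iteration 1:
  f(2.600000) = 7.376000
  f'(2.600000) = 18.280000
  x_1 = 2.600000 - 7.376000/18.280000 = 2.196499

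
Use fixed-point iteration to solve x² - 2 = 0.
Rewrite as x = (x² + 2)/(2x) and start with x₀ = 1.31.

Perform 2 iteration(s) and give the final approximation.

Equation: x² - 2 = 0
Fixed-point form: x = (x² + 2)/(2x)
x₀ = 1.31

x_1 = g(1.310000) = 1.418359
x_2 = g(1.418359) = 1.414220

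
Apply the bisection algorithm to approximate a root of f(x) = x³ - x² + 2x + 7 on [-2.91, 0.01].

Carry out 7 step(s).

f(x) = x³ - x² + 2x + 7
Initial interval: [-2.91, 0.01]

Iteration 1:
  c_1 = (-2.910000 + 0.010000)/2 = -1.450000
  f(c_1) = f(-1.450000) = -1.051125
  f(a) × f(c) ≥ 0, new interval: [-1.450000, 0.010000]
Iteration 2:
  c_2 = (-1.450000 + 0.010000)/2 = -0.720000
  f(c_2) = f(-0.720000) = 4.668352
  f(a) × f(c) < 0, new interval: [-1.450000, -0.720000]
Iteration 3:
  c_3 = (-1.450000 + (-0.720000))/2 = -1.085000
  f(c_3) = f(-1.085000) = 2.375486
  f(a) × f(c) < 0, new interval: [-1.450000, -1.085000]
Iteration 4:
  c_4 = (-1.450000 + (-1.085000))/2 = -1.267500
  f(c_4) = f(-1.267500) = 0.822134
  f(a) × f(c) < 0, new interval: [-1.450000, -1.267500]
Iteration 5:
  c_5 = (-1.450000 + (-1.267500))/2 = -1.358750
  f(c_5) = f(-1.358750) = -0.072228
  f(a) × f(c) ≥ 0, new interval: [-1.358750, -1.267500]
Iteration 6:
  c_6 = (-1.358750 + (-1.267500))/2 = -1.313125
  f(c_6) = f(-1.313125) = 0.385235
  f(a) × f(c) < 0, new interval: [-1.358750, -1.313125]
Iteration 7:
  c_7 = (-1.358750 + (-1.313125))/2 = -1.335938
  f(c_7) = f(-1.335938) = 0.159110
  f(a) × f(c) < 0, new interval: [-1.358750, -1.335938]

After 7 iteration(s), the approximation is c_7 = -1.335938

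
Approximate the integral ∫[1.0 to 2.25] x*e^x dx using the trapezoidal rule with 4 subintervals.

f(x) = x*e^x
a = 1.0, b = 2.25, n = 4
h = (b - a)/n = 0.312500

Trapezoidal rule: (h/2)[f(x₀) + 2f(x₁) + 2f(x₂) + ... + f(xₙ)]

x_0 = 1.0000, f(x_0) = 2.718282, coefficient = 1
x_1 = 1.3125, f(x_1) = 4.876529, coefficient = 2
x_2 = 1.6250, f(x_2) = 8.252431, coefficient = 2
x_3 = 1.9375, f(x_3) = 13.448916, coefficient = 2
x_4 = 2.2500, f(x_4) = 21.347406, coefficient = 1

I ≈ (0.312500/2) × 77.221439 = 12.065850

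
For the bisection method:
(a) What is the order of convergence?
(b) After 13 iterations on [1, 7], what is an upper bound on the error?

(a) Bisection has linear (order 1) convergence; the error is halved each step.

(b) Error bound = (b-a)/2^n = (7 - 1)/2^{13}
    = 6/2^{13}

(a) 1 (linear); (b) error ≤ 7.32e-04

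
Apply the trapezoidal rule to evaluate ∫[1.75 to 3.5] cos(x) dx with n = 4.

f(x) = cos(x)
a = 1.75, b = 3.5, n = 4
h = (b - a)/n = 0.437500

Trapezoidal rule: (h/2)[f(x₀) + 2f(x₁) + 2f(x₂) + ... + f(xₙ)]

x_0 = 1.7500, f(x_0) = -0.178246, coefficient = 1
x_1 = 2.1875, f(x_1) = -0.578349, coefficient = 2
x_2 = 2.6250, f(x_2) = -0.869507, coefficient = 2
x_3 = 3.0625, f(x_3) = -0.996874, coefficient = 2
x_4 = 3.5000, f(x_4) = -0.936457, coefficient = 1

I ≈ (0.437500/2) × -6.004163 = -1.313411
Exact value: -1.334769
Error: 0.021358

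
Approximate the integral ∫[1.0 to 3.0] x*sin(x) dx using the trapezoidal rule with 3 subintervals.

f(x) = x*sin(x)
a = 1.0, b = 3.0, n = 3
h = (b - a)/n = 0.666667

Trapezoidal rule: (h/2)[f(x₀) + 2f(x₁) + 2f(x₂) + ... + f(xₙ)]

x_0 = 1.0000, f(x_0) = 0.841471, coefficient = 1
x_1 = 1.6667, f(x_1) = 1.659013, coefficient = 2
x_2 = 2.3333, f(x_2) = 1.687200, coefficient = 2
x_3 = 3.0000, f(x_3) = 0.423360, coefficient = 1

I ≈ (0.666667/2) × 7.957258 = 2.652419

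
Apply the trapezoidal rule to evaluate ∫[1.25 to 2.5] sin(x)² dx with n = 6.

f(x) = sin(x)²
a = 1.25, b = 2.5, n = 6
h = (b - a)/n = 0.208333

Trapezoidal rule: (h/2)[f(x₀) + 2f(x₁) + 2f(x₂) + ... + f(xₙ)]

x_0 = 1.2500, f(x_0) = 0.900572, coefficient = 1
x_1 = 1.4583, f(x_1) = 0.987405, coefficient = 2
x_2 = 1.6667, f(x_2) = 0.990837, coefficient = 2
x_3 = 1.8750, f(x_3) = 0.910280, coefficient = 2
x_4 = 2.0833, f(x_4) = 0.759518, coefficient = 2
x_5 = 2.2917, f(x_5) = 0.564349, coefficient = 2
x_6 = 2.5000, f(x_6) = 0.358169, coefficient = 1

I ≈ (0.208333/2) × 9.683518 = 1.008700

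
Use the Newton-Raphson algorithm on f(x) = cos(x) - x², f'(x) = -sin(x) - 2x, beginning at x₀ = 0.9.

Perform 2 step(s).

f(x) = cos(x) - x²
f'(x) = -sin(x) - 2x
x₀ = 0.9

Newton-Raphson formula: x_{n+1} = x_n - f(x_n)/f'(x_n)

Iteration 1:
  f(0.900000) = -0.188390
  f'(0.900000) = -2.583327
  x_1 = 0.900000 - (-0.188390)/(-2.583327) = 0.827075
Iteration 2:
  f(0.827075) = -0.007021
  f'(0.827075) = -2.390103
  x_2 = 0.827075 - (-0.007021)/(-2.390103) = 0.824137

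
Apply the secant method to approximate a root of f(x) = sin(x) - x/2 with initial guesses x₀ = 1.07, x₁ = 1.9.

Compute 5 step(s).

f(x) = sin(x) - x/2
x₀ = 1.07, x₁ = 1.9

Secant formula: x_{n+1} = x_n - f(x_n)(x_n - x_{n-1})/(f(x_n) - f(x_{n-1}))

Iteration 1:
  f(1.070000) = 0.342201
  f(1.900000) = -0.003700
  x_2 = 1.900000 - (-0.003700)×(1.900000 - 1.070000)/(-0.003700 - 0.342201)
       = 1.891122
Iteration 2:
  f(1.900000) = -0.003700
  f(1.891122) = 0.003572
  x_3 = 1.891122 - 0.003572×(1.891122 - 1.900000)/(0.003572 - (-0.003700))
       = 1.895483
Iteration 3:
  f(1.891122) = 0.003572
  f(1.895483) = 0.000009
  x_4 = 1.895483 - 0.000009×(1.895483 - 1.891122)/(0.000009 - 0.003572)
       = 1.895494
Iteration 4:
  f(1.895483) = 0.000009
  f(1.895494) = 0.000000
  x_5 = 1.895494 - 0.000000×(1.895494 - 1.895483)/(0.000000 - 0.000009)
       = 1.895494
Iteration 5:
  f(1.895494) = 0.000000
  f(1.895494) = 0.000000
  x_6 = 1.895494 - 0.000000×(1.895494 - 1.895494)/(0.000000 - 0.000000)
       = 1.895494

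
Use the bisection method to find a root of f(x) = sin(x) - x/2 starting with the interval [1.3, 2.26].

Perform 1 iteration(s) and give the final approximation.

f(x) = sin(x) - x/2
Initial interval: [1.3, 2.26]

Iteration 1:
  c_1 = (1.300000 + 2.260000)/2 = 1.780000
  f(c_1) = f(1.780000) = 0.088197
  f(a) × f(c) ≥ 0, new interval: [1.780000, 2.260000]

After 1 iteration(s), the approximation is c_1 = 1.780000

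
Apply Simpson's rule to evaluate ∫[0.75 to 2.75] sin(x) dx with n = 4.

f(x) = sin(x)
a = 0.75, b = 2.75, n = 4
h = (b - a)/n = 0.500000

Simpson's rule: (h/3)[f(x₀) + 4f(x₁) + 2f(x₂) + ... + f(xₙ)]

x_0 = 0.7500, f(x_0) = 0.681639, coefficient = 1
x_1 = 1.2500, f(x_1) = 0.948985, coefficient = 4
x_2 = 1.7500, f(x_2) = 0.983986, coefficient = 2
x_3 = 2.2500, f(x_3) = 0.778073, coefficient = 4
x_4 = 2.7500, f(x_4) = 0.381661, coefficient = 1

I ≈ (0.500000/3) × 9.939503 = 1.656584
Exact value: 1.655991
Error: 0.000593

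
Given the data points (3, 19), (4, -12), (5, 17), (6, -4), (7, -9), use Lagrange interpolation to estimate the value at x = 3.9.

Lagrange interpolation formula:
P(x) = Σ yᵢ × Lᵢ(x)
where Lᵢ(x) = Π_{j≠i} (x - xⱼ)/(xᵢ - xⱼ)

L_0(3.9) = (3.9 - 4)/(3 - 4) × (3.9 - 5)/(3 - 5) × (3.9 - 6)/(3 - 6) × (3.9 - 7)/(3 - 7) = 0.029838
L_1(3.9) = (3.9 - 3)/(4 - 3) × (3.9 - 5)/(4 - 5) × (3.9 - 6)/(4 - 6) × (3.9 - 7)/(4 - 7) = 1.074150
L_2(3.9) = (3.9 - 3)/(5 - 3) × (3.9 - 4)/(5 - 4) × (3.9 - 6)/(5 - 6) × (3.9 - 7)/(5 - 7) = -0.146475
L_3(3.9) = (3.9 - 3)/(6 - 3) × (3.9 - 4)/(6 - 4) × (3.9 - 5)/(6 - 5) × (3.9 - 7)/(6 - 7) = 0.051150
L_4(3.9) = (3.9 - 3)/(7 - 3) × (3.9 - 4)/(7 - 4) × (3.9 - 5)/(7 - 5) × (3.9 - 6)/(7 - 6) = -0.008663

P(3.9) = 19×L_0(3.9) + (-12)×L_1(3.9) + 17×L_2(3.9) + (-4)×L_3(3.9) + (-9)×L_4(3.9)
P(3.9) = -14.939600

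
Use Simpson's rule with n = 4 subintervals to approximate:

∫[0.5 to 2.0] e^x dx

f(x) = e^x
a = 0.5, b = 2.0, n = 4
h = (b - a)/n = 0.375000

Simpson's rule: (h/3)[f(x₀) + 4f(x₁) + 2f(x₂) + ... + f(xₙ)]

x_0 = 0.5000, f(x_0) = 1.648721, coefficient = 1
x_1 = 0.8750, f(x_1) = 2.398875, coefficient = 4
x_2 = 1.2500, f(x_2) = 3.490343, coefficient = 2
x_3 = 1.6250, f(x_3) = 5.078419, coefficient = 4
x_4 = 2.0000, f(x_4) = 7.389056, coefficient = 1

I ≈ (0.375000/3) × 45.927641 = 5.740955
Exact value: 5.740335
Error: 0.000620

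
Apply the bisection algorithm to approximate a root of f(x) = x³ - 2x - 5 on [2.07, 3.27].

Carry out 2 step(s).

f(x) = x³ - 2x - 5
Initial interval: [2.07, 3.27]

Iteration 1:
  c_1 = (2.070000 + 3.270000)/2 = 2.670000
  f(c_1) = f(2.670000) = 8.694163
  f(a) × f(c) < 0, new interval: [2.070000, 2.670000]
Iteration 2:
  c_2 = (2.070000 + 2.670000)/2 = 2.370000
  f(c_2) = f(2.370000) = 3.572053
  f(a) × f(c) < 0, new interval: [2.070000, 2.370000]

After 2 iteration(s), the approximation is c_2 = 2.370000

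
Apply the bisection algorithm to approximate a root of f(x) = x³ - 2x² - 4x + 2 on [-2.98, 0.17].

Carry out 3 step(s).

f(x) = x³ - 2x² - 4x + 2
Initial interval: [-2.98, 0.17]

Iteration 1:
  c_1 = (-2.980000 + 0.170000)/2 = -1.405000
  f(c_1) = f(-1.405000) = 0.898445
  f(a) × f(c) < 0, new interval: [-2.980000, -1.405000]
Iteration 2:
  c_2 = (-2.980000 + (-1.405000))/2 = -2.192500
  f(c_2) = f(-2.192500) = -9.383583
  f(a) × f(c) ≥ 0, new interval: [-2.192500, -1.405000]
Iteration 3:
  c_3 = (-2.192500 + (-1.405000))/2 = -1.798750
  f(c_3) = f(-1.798750) = -3.095862
  f(a) × f(c) ≥ 0, new interval: [-1.798750, -1.405000]

After 3 iteration(s), the approximation is c_3 = -1.798750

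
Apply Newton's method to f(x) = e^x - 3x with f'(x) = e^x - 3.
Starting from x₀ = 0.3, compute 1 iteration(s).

f(x) = e^x - 3x
f'(x) = e^x - 3
x₀ = 0.3

Newton-Raphson formula: x_{n+1} = x_n - f(x_n)/f'(x_n)

Iteration 1:
  f(0.300000) = 0.449859
  f'(0.300000) = -1.650141
  x_1 = 0.300000 - 0.449859/(-1.650141) = 0.572618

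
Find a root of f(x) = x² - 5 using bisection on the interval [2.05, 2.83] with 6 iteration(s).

f(x) = x² - 5
Initial interval: [2.05, 2.83]

Iteration 1:
  c_1 = (2.050000 + 2.830000)/2 = 2.440000
  f(c_1) = f(2.440000) = 0.953600
  f(a) × f(c) < 0, new interval: [2.050000, 2.440000]
Iteration 2:
  c_2 = (2.050000 + 2.440000)/2 = 2.245000
  f(c_2) = f(2.245000) = 0.040025
  f(a) × f(c) < 0, new interval: [2.050000, 2.245000]
Iteration 3:
  c_3 = (2.050000 + 2.245000)/2 = 2.147500
  f(c_3) = f(2.147500) = -0.388244
  f(a) × f(c) ≥ 0, new interval: [2.147500, 2.245000]
Iteration 4:
  c_4 = (2.147500 + 2.245000)/2 = 2.196250
  f(c_4) = f(2.196250) = -0.176486
  f(a) × f(c) ≥ 0, new interval: [2.196250, 2.245000]
Iteration 5:
  c_5 = (2.196250 + 2.245000)/2 = 2.220625
  f(c_5) = f(2.220625) = -0.068825
  f(a) × f(c) ≥ 0, new interval: [2.220625, 2.245000]
Iteration 6:
  c_6 = (2.220625 + 2.245000)/2 = 2.232813
  f(c_6) = f(2.232813) = -0.014548
  f(a) × f(c) ≥ 0, new interval: [2.232813, 2.245000]

After 6 iteration(s), the approximation is c_6 = 2.232813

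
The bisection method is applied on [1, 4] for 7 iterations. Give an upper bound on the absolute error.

Bisection error bound: |error| ≤ (b-a)/2^n
|error| ≤ (4 - 1)/2^7 = 3/2^7
|error| ≤ 0.0234375000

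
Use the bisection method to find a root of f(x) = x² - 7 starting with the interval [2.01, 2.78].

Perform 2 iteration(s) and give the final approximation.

f(x) = x² - 7
Initial interval: [2.01, 2.78]

Iteration 1:
  c_1 = (2.010000 + 2.780000)/2 = 2.395000
  f(c_1) = f(2.395000) = -1.263975
  f(a) × f(c) ≥ 0, new interval: [2.395000, 2.780000]
Iteration 2:
  c_2 = (2.395000 + 2.780000)/2 = 2.587500
  f(c_2) = f(2.587500) = -0.304844
  f(a) × f(c) ≥ 0, new interval: [2.587500, 2.780000]

After 2 iteration(s), the approximation is c_2 = 2.587500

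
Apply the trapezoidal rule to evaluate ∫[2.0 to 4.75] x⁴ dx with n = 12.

f(x) = x⁴
a = 2.0, b = 4.75, n = 12
h = (b - a)/n = 0.229167

Trapezoidal rule: (h/2)[f(x₀) + 2f(x₁) + 2f(x₂) + ... + f(xₙ)]

x_0 = 2.0000, f(x_0) = 16.000000, coefficient = 1
x_1 = 2.2292, f(x_1) = 24.692790, coefficient = 2
x_2 = 2.4583, f(x_2) = 36.522717, coefficient = 2
x_3 = 2.6875, f(x_3) = 52.166763, coefficient = 2
x_4 = 2.9167, f(x_4) = 72.368104, coefficient = 2
x_5 = 3.1458, f(x_5) = 97.936108, coefficient = 2
x_6 = 3.3750, f(x_6) = 129.746338, coefficient = 2
x_7 = 3.6042, f(x_7) = 168.740551, coefficient = 2
x_8 = 3.8333, f(x_8) = 215.926698, coefficient = 2
x_9 = 4.0625, f(x_9) = 272.378922, coefficient = 2
x_10 = 4.2917, f(x_10) = 339.237561, coefficient = 2
x_11 = 4.5208, f(x_11) = 417.709147, coefficient = 2
x_12 = 4.7500, f(x_12) = 509.066406, coefficient = 1

I ≈ (0.229167/2) × 4179.917802 = 478.948915
Exact value: 477.213086
Error: 1.735829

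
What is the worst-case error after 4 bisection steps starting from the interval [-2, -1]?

Bisection error bound: |error| ≤ (b-a)/2^n
|error| ≤ (-1 - (-2))/2^4 = 1/2^4
|error| ≤ 0.0625000000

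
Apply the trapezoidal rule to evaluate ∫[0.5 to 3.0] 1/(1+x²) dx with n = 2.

f(x) = 1/(1+x²)
a = 0.5, b = 3.0, n = 2
h = (b - a)/n = 1.250000

Trapezoidal rule: (h/2)[f(x₀) + 2f(x₁) + 2f(x₂) + ... + f(xₙ)]

x_0 = 0.5000, f(x_0) = 0.800000, coefficient = 1
x_1 = 1.7500, f(x_1) = 0.246154, coefficient = 2
x_2 = 3.0000, f(x_2) = 0.100000, coefficient = 1

I ≈ (1.250000/2) × 1.392308 = 0.870192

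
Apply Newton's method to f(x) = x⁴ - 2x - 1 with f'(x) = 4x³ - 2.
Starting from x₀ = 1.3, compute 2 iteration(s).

f(x) = x⁴ - 2x - 1
f'(x) = 4x³ - 2
x₀ = 1.3

Newton-Raphson formula: x_{n+1} = x_n - f(x_n)/f'(x_n)

Iteration 1:
  f(1.300000) = -0.743900
  f'(1.300000) = 6.788000
  x_1 = 1.300000 - (-0.743900)/6.788000 = 1.409590
Iteration 2:
  f(1.409590) = 0.128771
  f'(1.409590) = 9.203116
  x_2 = 1.409590 - 0.128771/9.203116 = 1.395598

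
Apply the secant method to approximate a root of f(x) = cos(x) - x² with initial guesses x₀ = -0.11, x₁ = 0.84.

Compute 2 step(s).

f(x) = cos(x) - x²
x₀ = -0.11, x₁ = 0.84

Secant formula: x_{n+1} = x_n - f(x_n)(x_n - x_{n-1})/(f(x_n) - f(x_{n-1}))

Iteration 1:
  f(-0.110000) = 0.981856
  f(0.840000) = -0.038137
  x_2 = 0.840000 - (-0.038137)×(0.840000 - (-0.110000))/(-0.038137 - 0.981856)
       = 0.804480
Iteration 2:
  f(0.840000) = -0.038137
  f(0.804480) = 0.046298
  x_3 = 0.804480 - 0.046298×(0.804480 - 0.840000)/(0.046298 - (-0.038137))
       = 0.823957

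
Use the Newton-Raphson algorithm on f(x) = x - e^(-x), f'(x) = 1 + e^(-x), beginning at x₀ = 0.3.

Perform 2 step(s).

f(x) = x - e^(-x)
f'(x) = 1 + e^(-x)
x₀ = 0.3

Newton-Raphson formula: x_{n+1} = x_n - f(x_n)/f'(x_n)

Iteration 1:
  f(0.300000) = -0.440818
  f'(0.300000) = 1.740818
  x_1 = 0.300000 - (-0.440818)/1.740818 = 0.553225
Iteration 2:
  f(0.553225) = -0.021868
  f'(0.553225) = 1.575092
  x_2 = 0.553225 - (-0.021868)/1.575092 = 0.567108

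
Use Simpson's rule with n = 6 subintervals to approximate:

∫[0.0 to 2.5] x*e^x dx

f(x) = x*e^x
a = 0.0, b = 2.5, n = 6
h = (b - a)/n = 0.416667

Simpson's rule: (h/3)[f(x₀) + 4f(x₁) + 2f(x₂) + ... + f(xₙ)]

x_0 = 0.0000, f(x_0) = 0.000000, coefficient = 1
x_1 = 0.4167, f(x_1) = 0.632040, coefficient = 4
x_2 = 0.8333, f(x_2) = 1.917480, coefficient = 2
x_3 = 1.2500, f(x_3) = 4.362929, coefficient = 4
x_4 = 1.6667, f(x_4) = 8.824150, coefficient = 2
x_5 = 2.0833, f(x_5) = 16.731656, coefficient = 4
x_6 = 2.5000, f(x_6) = 30.456235, coefficient = 1

I ≈ (0.416667/3) × 138.845996 = 19.284166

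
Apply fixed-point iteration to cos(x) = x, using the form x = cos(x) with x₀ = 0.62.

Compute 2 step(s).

Equation: cos(x) = x
Fixed-point form: x = cos(x)
x₀ = 0.62

x_1 = g(0.620000) = 0.813878
x_2 = g(0.813878) = 0.686684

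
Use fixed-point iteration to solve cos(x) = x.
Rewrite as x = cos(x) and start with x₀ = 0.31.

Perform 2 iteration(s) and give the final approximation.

Equation: cos(x) = x
Fixed-point form: x = cos(x)
x₀ = 0.31

x_1 = g(0.310000) = 0.952334
x_2 = g(0.952334) = 0.579783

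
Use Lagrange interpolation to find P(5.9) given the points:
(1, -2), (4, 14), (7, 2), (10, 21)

Lagrange interpolation formula:
P(x) = Σ yᵢ × Lᵢ(x)
where Lᵢ(x) = Π_{j≠i} (x - xⱼ)/(xᵢ - xⱼ)

L_0(5.9) = (5.9 - 4)/(1 - 4) × (5.9 - 7)/(1 - 7) × (5.9 - 10)/(1 - 10) = -0.052895
L_1(5.9) = (5.9 - 1)/(4 - 1) × (5.9 - 7)/(4 - 7) × (5.9 - 10)/(4 - 10) = 0.409241
L_2(5.9) = (5.9 - 1)/(7 - 1) × (5.9 - 4)/(7 - 4) × (5.9 - 10)/(7 - 10) = 0.706870
L_3(5.9) = (5.9 - 1)/(10 - 1) × (5.9 - 4)/(10 - 4) × (5.9 - 7)/(10 - 7) = -0.063216

P(5.9) = (-2)×L_0(5.9) + 14×L_1(5.9) + 2×L_2(5.9) + 21×L_3(5.9)
P(5.9) = 5.921364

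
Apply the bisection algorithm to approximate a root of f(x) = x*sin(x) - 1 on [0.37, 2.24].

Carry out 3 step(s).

f(x) = x*sin(x) - 1
Initial interval: [0.37, 2.24]

Iteration 1:
  c_1 = (0.370000 + 2.240000)/2 = 1.305000
  f(c_1) = f(1.305000) = 0.259173
  f(a) × f(c) < 0, new interval: [0.370000, 1.305000]
Iteration 2:
  c_2 = (0.370000 + 1.305000)/2 = 0.837500
  f(c_2) = f(0.837500) = -0.377761
  f(a) × f(c) ≥ 0, new interval: [0.837500, 1.305000]
Iteration 3:
  c_3 = (0.837500 + 1.305000)/2 = 1.071250
  f(c_3) = f(1.071250) = -0.059657
  f(a) × f(c) ≥ 0, new interval: [1.071250, 1.305000]

After 3 iteration(s), the approximation is c_3 = 1.071250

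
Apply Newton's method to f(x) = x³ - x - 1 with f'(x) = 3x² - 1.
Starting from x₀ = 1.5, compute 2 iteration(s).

f(x) = x³ - x - 1
f'(x) = 3x² - 1
x₀ = 1.5

Newton-Raphson formula: x_{n+1} = x_n - f(x_n)/f'(x_n)

Iteration 1:
  f(1.500000) = 0.875000
  f'(1.500000) = 5.750000
  x_1 = 1.500000 - 0.875000/5.750000 = 1.347826
Iteration 2:
  f(1.347826) = 0.100682
  f'(1.347826) = 4.449905
  x_2 = 1.347826 - 0.100682/4.449905 = 1.325200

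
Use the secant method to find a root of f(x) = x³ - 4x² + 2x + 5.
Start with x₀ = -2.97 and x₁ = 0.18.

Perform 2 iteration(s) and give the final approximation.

f(x) = x³ - 4x² + 2x + 5
x₀ = -2.97, x₁ = 0.18

Secant formula: x_{n+1} = x_n - f(x_n)(x_n - x_{n-1})/(f(x_n) - f(x_{n-1}))

Iteration 1:
  f(-2.970000) = -62.421673
  f(0.180000) = 5.236232
  x_2 = 0.180000 - 5.236232×(0.180000 - (-2.970000))/(5.236232 - (-62.421673))
       = -0.063787
Iteration 2:
  f(0.180000) = 5.236232
  f(-0.063787) = 4.855891
  x_3 = -0.063787 - 4.855891×(-0.063787 - 0.180000)/(4.855891 - 5.236232)
       = -3.176267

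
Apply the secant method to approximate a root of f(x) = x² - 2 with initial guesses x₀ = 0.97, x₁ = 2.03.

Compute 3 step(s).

f(x) = x² - 2
x₀ = 0.97, x₁ = 2.03

Secant formula: x_{n+1} = x_n - f(x_n)(x_n - x_{n-1})/(f(x_n) - f(x_{n-1}))

Iteration 1:
  f(0.970000) = -1.059100
  f(2.030000) = 2.120900
  x_2 = 2.030000 - 2.120900×(2.030000 - 0.970000)/(2.120900 - (-1.059100))
       = 1.323033
Iteration 2:
  f(2.030000) = 2.120900
  f(1.323033) = -0.249583
  x_3 = 1.323033 - (-0.249583)×(1.323033 - 2.030000)/(-0.249583 - 2.120900)
       = 1.397468
Iteration 3:
  f(1.323033) = -0.249583
  f(1.397468) = -0.047082
  x_4 = 1.397468 - (-0.047082)×(1.397468 - 1.323033)/(-0.047082 - (-0.249583))
       = 1.414775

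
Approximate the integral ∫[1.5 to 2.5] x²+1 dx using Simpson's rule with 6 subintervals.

f(x) = x²+1
a = 1.5, b = 2.5, n = 6
h = (b - a)/n = 0.166667

Simpson's rule: (h/3)[f(x₀) + 4f(x₁) + 2f(x₂) + ... + f(xₙ)]

x_0 = 1.5000, f(x_0) = 3.250000, coefficient = 1
x_1 = 1.6667, f(x_1) = 3.777778, coefficient = 4
x_2 = 1.8333, f(x_2) = 4.361111, coefficient = 2
x_3 = 2.0000, f(x_3) = 5.000000, coefficient = 4
x_4 = 2.1667, f(x_4) = 5.694444, coefficient = 2
x_5 = 2.3333, f(x_5) = 6.444444, coefficient = 4
x_6 = 2.5000, f(x_6) = 7.250000, coefficient = 1

I ≈ (0.166667/3) × 91.500000 = 5.083333
Exact value: 5.083333
Error: 0.000000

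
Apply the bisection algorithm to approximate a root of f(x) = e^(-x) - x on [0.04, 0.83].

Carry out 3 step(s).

f(x) = e^(-x) - x
Initial interval: [0.04, 0.83]

Iteration 1:
  c_1 = (0.040000 + 0.830000)/2 = 0.435000
  f(c_1) = f(0.435000) = 0.212265
  f(a) × f(c) ≥ 0, new interval: [0.435000, 0.830000]
Iteration 2:
  c_2 = (0.435000 + 0.830000)/2 = 0.632500
  f(c_2) = f(0.632500) = -0.101238
  f(a) × f(c) < 0, new interval: [0.435000, 0.632500]
Iteration 3:
  c_3 = (0.435000 + 0.632500)/2 = 0.533750
  f(c_3) = f(0.533750) = 0.052652
  f(a) × f(c) ≥ 0, new interval: [0.533750, 0.632500]

After 3 iteration(s), the approximation is c_3 = 0.533750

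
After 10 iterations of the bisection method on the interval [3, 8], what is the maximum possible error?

Bisection error bound: |error| ≤ (b-a)/2^n
|error| ≤ (8 - 3)/2^10 = 5/2^10
|error| ≤ 0.0048828125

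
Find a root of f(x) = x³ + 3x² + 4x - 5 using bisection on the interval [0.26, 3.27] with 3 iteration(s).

f(x) = x³ + 3x² + 4x - 5
Initial interval: [0.26, 3.27]

Iteration 1:
  c_1 = (0.260000 + 3.270000)/2 = 1.765000
  f(c_1) = f(1.765000) = 16.904047
  f(a) × f(c) < 0, new interval: [0.260000, 1.765000]
Iteration 2:
  c_2 = (0.260000 + 1.765000)/2 = 1.012500
  f(c_2) = f(1.012500) = 3.163439
  f(a) × f(c) < 0, new interval: [0.260000, 1.012500]
Iteration 3:
  c_3 = (0.260000 + 1.012500)/2 = 0.636250
  f(c_3) = f(0.636250) = -0.982995
  f(a) × f(c) ≥ 0, new interval: [0.636250, 1.012500]

After 3 iteration(s), the approximation is c_3 = 0.636250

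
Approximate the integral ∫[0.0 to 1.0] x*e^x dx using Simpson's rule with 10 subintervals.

f(x) = x*e^x
a = 0.0, b = 1.0, n = 10
h = (b - a)/n = 0.100000

Simpson's rule: (h/3)[f(x₀) + 4f(x₁) + 2f(x₂) + ... + f(xₙ)]

x_0 = 0.0000, f(x_0) = 0.000000, coefficient = 1
x_1 = 0.1000, f(x_1) = 0.110517, coefficient = 4
x_2 = 0.2000, f(x_2) = 0.244281, coefficient = 2
x_3 = 0.3000, f(x_3) = 0.404958, coefficient = 4
x_4 = 0.4000, f(x_4) = 0.596730, coefficient = 2
x_5 = 0.5000, f(x_5) = 0.824361, coefficient = 4
x_6 = 0.6000, f(x_6) = 1.093271, coefficient = 2
x_7 = 0.7000, f(x_7) = 1.409627, coefficient = 4
x_8 = 0.8000, f(x_8) = 1.780433, coefficient = 2
x_9 = 0.9000, f(x_9) = 2.213643, coefficient = 4
x_10 = 1.0000, f(x_10) = 2.718282, coefficient = 1

I ≈ (0.100000/3) × 30.000131 = 1.000004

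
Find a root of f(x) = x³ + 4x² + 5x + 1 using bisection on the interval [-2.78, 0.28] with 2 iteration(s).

f(x) = x³ + 4x² + 5x + 1
Initial interval: [-2.78, 0.28]

Iteration 1:
  c_1 = (-2.780000 + 0.280000)/2 = -1.250000
  f(c_1) = f(-1.250000) = -0.953125
  f(a) × f(c) ≥ 0, new interval: [-1.250000, 0.280000]
Iteration 2:
  c_2 = (-1.250000 + 0.280000)/2 = -0.485000
  f(c_2) = f(-0.485000) = -0.598184
  f(a) × f(c) ≥ 0, new interval: [-0.485000, 0.280000]

After 2 iteration(s), the approximation is c_2 = -0.485000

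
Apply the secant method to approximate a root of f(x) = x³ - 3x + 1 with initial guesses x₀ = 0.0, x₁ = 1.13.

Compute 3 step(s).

f(x) = x³ - 3x + 1
x₀ = 0.0, x₁ = 1.13

Secant formula: x_{n+1} = x_n - f(x_n)(x_n - x_{n-1})/(f(x_n) - f(x_{n-1}))

Iteration 1:
  f(0.000000) = 1.000000
  f(1.130000) = -0.947103
  x_2 = 1.130000 - (-0.947103)×(1.130000 - 0.000000)/(-0.947103 - 1.000000)
       = 0.580349
Iteration 2:
  f(1.130000) = -0.947103
  f(0.580349) = -0.545583
  x_3 = 0.580349 - (-0.545583)×(0.580349 - 1.130000)/(-0.545583 - (-0.947103))
       = -0.166514
Iteration 3:
  f(0.580349) = -0.545583
  f(-0.166514) = 1.494924
  x_4 = -0.166514 - 1.494924×(-0.166514 - 0.580349)/(1.494924 - (-0.545583))
       = 0.380656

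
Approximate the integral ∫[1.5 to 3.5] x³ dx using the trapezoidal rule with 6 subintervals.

f(x) = x³
a = 1.5, b = 3.5, n = 6
h = (b - a)/n = 0.333333

Trapezoidal rule: (h/2)[f(x₀) + 2f(x₁) + 2f(x₂) + ... + f(xₙ)]

x_0 = 1.5000, f(x_0) = 3.375000, coefficient = 1
x_1 = 1.8333, f(x_1) = 6.162037, coefficient = 2
x_2 = 2.1667, f(x_2) = 10.171296, coefficient = 2
x_3 = 2.5000, f(x_3) = 15.625000, coefficient = 2
x_4 = 2.8333, f(x_4) = 22.745370, coefficient = 2
x_5 = 3.1667, f(x_5) = 31.754630, coefficient = 2
x_6 = 3.5000, f(x_6) = 42.875000, coefficient = 1

I ≈ (0.333333/2) × 219.166667 = 36.527778
Exact value: 36.250000
Error: 0.277778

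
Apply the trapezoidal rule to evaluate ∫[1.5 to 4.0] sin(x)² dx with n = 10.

f(x) = sin(x)²
a = 1.5, b = 4.0, n = 10
h = (b - a)/n = 0.250000

Trapezoidal rule: (h/2)[f(x₀) + 2f(x₁) + 2f(x₂) + ... + f(xₙ)]

x_0 = 1.5000, f(x_0) = 0.994996, coefficient = 1
x_1 = 1.7500, f(x_1) = 0.968228, coefficient = 2
x_2 = 2.0000, f(x_2) = 0.826822, coefficient = 2
x_3 = 2.2500, f(x_3) = 0.605398, coefficient = 2
x_4 = 2.5000, f(x_4) = 0.358169, coefficient = 2
x_5 = 2.7500, f(x_5) = 0.145665, coefficient = 2
x_6 = 3.0000, f(x_6) = 0.019915, coefficient = 2
x_7 = 3.2500, f(x_7) = 0.011706, coefficient = 2
x_8 = 3.5000, f(x_8) = 0.123049, coefficient = 2
x_9 = 3.7500, f(x_9) = 0.326682, coefficient = 2
x_10 = 4.0000, f(x_10) = 0.572750, coefficient = 1

I ≈ (0.250000/2) × 8.339015 = 1.042377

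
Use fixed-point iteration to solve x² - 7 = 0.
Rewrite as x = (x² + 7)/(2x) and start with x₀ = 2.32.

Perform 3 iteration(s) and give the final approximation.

Equation: x² - 7 = 0
Fixed-point form: x = (x² + 7)/(2x)
x₀ = 2.32

x_1 = g(2.320000) = 2.668621
x_2 = g(2.668621) = 2.645849
x_3 = g(2.645849) = 2.645751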